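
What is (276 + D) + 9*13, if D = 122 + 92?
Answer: 607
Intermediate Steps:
D = 214
(276 + D) + 9*13 = (276 + 214) + 9*13 = 490 + 117 = 607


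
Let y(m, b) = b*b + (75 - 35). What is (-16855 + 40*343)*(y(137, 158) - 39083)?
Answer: 44137665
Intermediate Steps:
y(m, b) = 40 + b² (y(m, b) = b² + 40 = 40 + b²)
(-16855 + 40*343)*(y(137, 158) - 39083) = (-16855 + 40*343)*((40 + 158²) - 39083) = (-16855 + 13720)*((40 + 24964) - 39083) = -3135*(25004 - 39083) = -3135*(-14079) = 44137665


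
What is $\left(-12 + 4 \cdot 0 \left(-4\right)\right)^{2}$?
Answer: $144$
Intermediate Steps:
$\left(-12 + 4 \cdot 0 \left(-4\right)\right)^{2} = \left(-12 + 0 \left(-4\right)\right)^{2} = \left(-12 + 0\right)^{2} = \left(-12\right)^{2} = 144$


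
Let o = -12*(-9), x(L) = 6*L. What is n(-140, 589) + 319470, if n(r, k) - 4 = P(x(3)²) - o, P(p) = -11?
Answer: 319355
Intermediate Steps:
o = 108
n(r, k) = -115 (n(r, k) = 4 + (-11 - 1*108) = 4 + (-11 - 108) = 4 - 119 = -115)
n(-140, 589) + 319470 = -115 + 319470 = 319355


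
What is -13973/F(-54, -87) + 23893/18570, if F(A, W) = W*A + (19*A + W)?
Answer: -11588147/4438230 ≈ -2.6110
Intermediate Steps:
F(A, W) = W + 19*A + A*W (F(A, W) = A*W + (W + 19*A) = W + 19*A + A*W)
-13973/F(-54, -87) + 23893/18570 = -13973/(-87 + 19*(-54) - 54*(-87)) + 23893/18570 = -13973/(-87 - 1026 + 4698) + 23893*(1/18570) = -13973/3585 + 23893/18570 = -11588147/4438230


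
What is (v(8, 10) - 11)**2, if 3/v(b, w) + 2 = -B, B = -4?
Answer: 361/4 ≈ 90.250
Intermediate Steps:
v(b, w) = 3/2 (v(b, w) = 3/(-2 - 1*(-4)) = 3/(-2 + 4) = 3/2)
(v(8, 10) - 11)**2 = (3/2 - 11)**2 = (-19/2)**2 = 361/4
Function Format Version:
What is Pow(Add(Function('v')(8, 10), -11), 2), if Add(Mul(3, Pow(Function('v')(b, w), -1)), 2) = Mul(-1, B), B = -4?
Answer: Rational(361, 4) ≈ 90.250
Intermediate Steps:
Function('v')(b, w) = Rational(3, 2) (Function('v')(b, w) = Mul(3, Pow(Add(-2, Mul(-1, -4)), -1)) = Mul(3, Pow(Add(-2, 4), -1)) = Mul(3, Pow(2, -1)) = Mul(3, Rational(1, 2)) = Rational(3, 2))
Pow(Add(Function('v')(8, 10), -11), 2) = Pow(Add(Rational(3, 2), -11), 2) = Pow(Rational(-19, 2), 2) = Rational(361, 4)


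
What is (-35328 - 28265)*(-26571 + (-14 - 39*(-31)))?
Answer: 1613735968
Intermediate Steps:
(-35328 - 28265)*(-26571 + (-14 - 39*(-31))) = -63593*(-26571 + (-14 + 1209)) = -63593*(-26571 + 1195) = -63593*(-25376) = 1613735968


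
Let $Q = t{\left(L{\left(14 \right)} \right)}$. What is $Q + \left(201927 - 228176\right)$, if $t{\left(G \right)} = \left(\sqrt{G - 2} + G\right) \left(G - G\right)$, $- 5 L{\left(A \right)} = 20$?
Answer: $-26249$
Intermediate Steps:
$L{\left(A \right)} = -4$ ($L{\left(A \right)} = \left(- \frac{1}{5}\right) 20 = -4$)
$t{\left(G \right)} = 0$ ($t{\left(G \right)} = \left(\sqrt{-2 + G} + G\right) 0 = \left(G + \sqrt{-2 + G}\right) 0 = 0$)
$Q = 0$
$Q + \left(201927 - 228176\right) = 0 + \left(201927 - 228176\right) = 0 - 26249 = -26249$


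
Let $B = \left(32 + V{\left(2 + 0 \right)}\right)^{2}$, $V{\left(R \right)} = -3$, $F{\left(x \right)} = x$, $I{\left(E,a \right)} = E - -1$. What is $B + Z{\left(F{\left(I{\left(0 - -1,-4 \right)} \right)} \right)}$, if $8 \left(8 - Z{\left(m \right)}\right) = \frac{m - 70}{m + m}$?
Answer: $\frac{6809}{8} \approx 851.13$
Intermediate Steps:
$I{\left(E,a \right)} = 1 + E$ ($I{\left(E,a \right)} = E + 1 = 1 + E$)
$Z{\left(m \right)} = 8 - \frac{-70 + m}{16 m}$ ($Z{\left(m \right)} = 8 - \frac{\left(m - 70\right) \frac{1}{m + m}}{8} = 8 - \frac{\left(-70 + m\right) \frac{1}{2 m}}{8} = 8 - \frac{\frac{1}{2} \frac{1}{m} \left(-70 + m\right)}{8} = 8 - \frac{-70 + m}{16 m}$)
$B = 841$ ($B = \left(32 - 3\right)^{2} = 29^{2} = 841$)
$B + Z{\left(F{\left(I{\left(0 - -1,-4 \right)} \right)} \right)} = 841 + \frac{70 + 127 \left(1 + \left(0 - -1\right)\right)}{16 \left(1 + \left(0 - -1\right)\right)} = 841 + \frac{70 + 127 \left(1 + \left(0 + 1\right)\right)}{16 \left(1 + \left(0 + 1\right)\right)} = 841 + \frac{70 + 127 \left(1 + 1\right)}{16 \left(1 + 1\right)} = 841 + \frac{70 + 127 \cdot 2}{16 \cdot 2} = 841 + \frac{1}{16} \cdot \frac{1}{2} \left(70 + 254\right) = 841 + \frac{1}{16} \cdot \frac{1}{2} \cdot 324 = 841 + \frac{81}{8} = \frac{6809}{8}$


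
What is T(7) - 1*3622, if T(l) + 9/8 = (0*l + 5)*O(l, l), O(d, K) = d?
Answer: -28705/8 ≈ -3588.1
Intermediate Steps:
T(l) = -9/8 + 5*l (T(l) = -9/8 + (0*l + 5)*l = -9/8 + (0 + 5)*l = -9/8 + 5*l)
T(7) - 1*3622 = (-9/8 + 5*7) - 1*3622 = (-9/8 + 35) - 3622 = 271/8 - 3622 = -28705/8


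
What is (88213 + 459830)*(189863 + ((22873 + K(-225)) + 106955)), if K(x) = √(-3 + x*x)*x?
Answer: 175204414713 - 123309675*√50622 ≈ 1.4746e+11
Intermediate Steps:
K(x) = x*√(-3 + x²) (K(x) = √(-3 + x²)*x = x*√(-3 + x²))
(88213 + 459830)*(189863 + ((22873 + K(-225)) + 106955)) = (88213 + 459830)*(189863 + ((22873 - 225*√(-3 + (-225)²)) + 106955)) = 548043*(189863 + ((22873 - 225*√(-3 + 50625)) + 106955)) = 548043*(189863 + ((22873 - 225*√50622) + 106955)) = 548043*(189863 + (129828 - 225*√50622)) = 548043*(319691 - 225*√50622) = 175204414713 - 123309675*√50622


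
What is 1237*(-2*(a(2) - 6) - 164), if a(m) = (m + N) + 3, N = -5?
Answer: -188024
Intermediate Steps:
a(m) = -2 + m (a(m) = (m - 5) + 3 = (-5 + m) + 3 = -2 + m)
1237*(-2*(a(2) - 6) - 164) = 1237*(-2*((-2 + 2) - 6) - 164) = 1237*(-2*(0 - 6) - 164) = 1237*(-2*(-6) - 164) = 1237*(12 - 164) = 1237*(-152) = -188024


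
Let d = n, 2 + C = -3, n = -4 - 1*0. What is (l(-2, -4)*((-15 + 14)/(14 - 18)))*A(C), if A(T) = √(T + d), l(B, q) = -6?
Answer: -9*I/2 ≈ -4.5*I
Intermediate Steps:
n = -4 (n = -4 + 0 = -4)
C = -5 (C = -2 - 3 = -5)
d = -4
A(T) = √(-4 + T) (A(T) = √(T - 4) = √(-4 + T))
(l(-2, -4)*((-15 + 14)/(14 - 18)))*A(C) = (-6*(-15 + 14)/(14 - 18))*√(-4 - 5) = (-(-6)/(-4))*√(-9) = (-(-6)*(-1)/4)*(3*I) = (-6*¼)*(3*I) = -9*I/2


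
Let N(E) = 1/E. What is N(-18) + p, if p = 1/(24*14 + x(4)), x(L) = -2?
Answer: -79/1503 ≈ -0.052562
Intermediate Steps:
p = 1/334 (p = 1/(24*14 - 2) = 1/(336 - 2) = 1/334 ≈ 0.0029940)
N(-18) + p = 1/(-18) + 1/334 = -1/18 + 1/334 = -79/1503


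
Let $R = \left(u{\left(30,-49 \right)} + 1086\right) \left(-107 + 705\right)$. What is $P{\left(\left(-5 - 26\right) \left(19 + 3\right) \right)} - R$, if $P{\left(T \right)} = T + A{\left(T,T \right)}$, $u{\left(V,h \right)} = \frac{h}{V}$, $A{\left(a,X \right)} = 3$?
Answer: $- \frac{9736954}{15} \approx -6.4913 \cdot 10^{5}$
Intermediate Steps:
$P{\left(T \right)} = 3 + T$ ($P{\left(T \right)} = T + 3 = 3 + T$)
$R = \frac{9726769}{15}$ ($R = \left(- \frac{49}{30} + 1086\right) \left(-107 + 705\right) = \left(\left(-49\right) \frac{1}{30} + 1086\right) 598 = \left(- \frac{49}{30} + 1086\right) 598 = \frac{32531}{30} \cdot 598 = \frac{9726769}{15} \approx 6.4845 \cdot 10^{5}$)
$P{\left(\left(-5 - 26\right) \left(19 + 3\right) \right)} - R = \left(3 + \left(-5 - 26\right) \left(19 + 3\right)\right) - \frac{9726769}{15} = \left(3 - 682\right) - \frac{9726769}{15} = -679 - \frac{9726769}{15} = - \frac{9736954}{15}$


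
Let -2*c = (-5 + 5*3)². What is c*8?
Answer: -400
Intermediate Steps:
c = -50 (c = -(-5 + 5*3)²/2 = -(-5 + 15)²/2 = -½*10² = -½*100 = -50)
c*8 = -50*8 = -400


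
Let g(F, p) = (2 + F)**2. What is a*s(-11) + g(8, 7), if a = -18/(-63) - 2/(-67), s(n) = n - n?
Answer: 100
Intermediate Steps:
s(n) = 0
a = 148/469 (a = -18*(-1/63) - 2*(-1/67) = 2/7 + 2/67 = 148/469 ≈ 0.31557)
a*s(-11) + g(8, 7) = (148/469)*0 + (2 + 8)**2 = 0 + 10**2 = 0 + 100 = 100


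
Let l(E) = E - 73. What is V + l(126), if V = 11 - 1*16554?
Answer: -16490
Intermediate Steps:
l(E) = -73 + E
V = -16543 (V = 11 - 16554 = -16543)
V + l(126) = -16543 + (-73 + 126) = -16543 + 53 = -16490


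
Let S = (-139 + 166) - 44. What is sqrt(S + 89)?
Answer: 6*sqrt(2) ≈ 8.4853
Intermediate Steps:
S = -17 (S = 27 - 44 = -17)
sqrt(S + 89) = sqrt(-17 + 89) = sqrt(72) = 6*sqrt(2)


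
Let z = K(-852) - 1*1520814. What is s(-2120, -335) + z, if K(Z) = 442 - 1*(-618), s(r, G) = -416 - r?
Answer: -1518050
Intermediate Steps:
K(Z) = 1060 (K(Z) = 442 + 618 = 1060)
z = -1519754 (z = 1060 - 1*1520814 = 1060 - 1520814 = -1519754)
s(-2120, -335) + z = (-416 - 1*(-2120)) - 1519754 = (-416 + 2120) - 1519754 = 1704 - 1519754 = -1518050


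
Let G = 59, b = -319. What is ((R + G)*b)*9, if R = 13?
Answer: -206712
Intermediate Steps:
((R + G)*b)*9 = ((13 + 59)*(-319))*9 = (72*(-319))*9 = -22968*9 = -206712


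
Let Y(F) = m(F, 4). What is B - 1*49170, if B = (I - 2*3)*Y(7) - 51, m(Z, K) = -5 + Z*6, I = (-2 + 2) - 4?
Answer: -49591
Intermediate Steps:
I = -4 (I = 0 - 4 = -4)
m(Z, K) = -5 + 6*Z
Y(F) = -5 + 6*F
B = -421 (B = (-4 - 2*3)*(-5 + 6*7) - 51 = (-4 - 6)*(-5 + 42) - 51 = -10*37 - 51 = -370 - 51 = -421)
B - 1*49170 = -421 - 1*49170 = -421 - 49170 = -49591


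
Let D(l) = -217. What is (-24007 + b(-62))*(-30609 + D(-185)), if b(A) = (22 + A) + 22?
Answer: 740594650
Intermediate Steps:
b(A) = 44 + A
(-24007 + b(-62))*(-30609 + D(-185)) = (-24007 + (44 - 62))*(-30609 - 217) = (-24007 - 18)*(-30826) = -24025*(-30826) = 740594650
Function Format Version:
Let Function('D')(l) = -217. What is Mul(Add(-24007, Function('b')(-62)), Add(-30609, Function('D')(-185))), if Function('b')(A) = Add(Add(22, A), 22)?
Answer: 740594650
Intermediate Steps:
Function('b')(A) = Add(44, A)
Mul(Add(-24007, Function('b')(-62)), Add(-30609, Function('D')(-185))) = Mul(Add(-24007, Add(44, -62)), Add(-30609, -217)) = Mul(Add(-24007, -18), -30826) = Mul(-24025, -30826) = 740594650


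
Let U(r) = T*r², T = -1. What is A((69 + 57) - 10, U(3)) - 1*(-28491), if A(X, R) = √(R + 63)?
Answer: 28491 + 3*√6 ≈ 28498.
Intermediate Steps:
U(r) = -r²
A(X, R) = √(63 + R)
A((69 + 57) - 10, U(3)) - 1*(-28491) = √(63 - 1*3²) - 1*(-28491) = √(63 - 1*9) + 28491 = √(63 - 9) + 28491 = √54 + 28491 = 3*√6 + 28491 = 28491 + 3*√6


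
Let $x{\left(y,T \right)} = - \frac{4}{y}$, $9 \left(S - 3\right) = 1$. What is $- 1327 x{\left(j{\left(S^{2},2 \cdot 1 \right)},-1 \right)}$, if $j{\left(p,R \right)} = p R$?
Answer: $\frac{107487}{392} \approx 274.2$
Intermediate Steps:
$S = \frac{28}{9}$ ($S = 3 + \frac{1}{9} \cdot 1 = 3 + \frac{1}{9} = \frac{28}{9} \approx 3.1111$)
$j{\left(p,R \right)} = R p$
$- 1327 x{\left(j{\left(S^{2},2 \cdot 1 \right)},-1 \right)} = - 1327 \left(- \frac{4}{2 \cdot 1 \left(\frac{28}{9}\right)^{2}}\right) = - 1327 \left(- \frac{4}{2 \cdot \frac{784}{81}}\right) = - 1327 \left(- \frac{4}{\frac{1568}{81}}\right) = - 1327 \left(\left(-4\right) \frac{81}{1568}\right) = \left(-1327\right) \left(- \frac{81}{392}\right) = \frac{107487}{392}$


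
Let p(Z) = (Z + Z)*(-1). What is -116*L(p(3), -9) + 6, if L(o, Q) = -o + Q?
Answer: 354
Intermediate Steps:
p(Z) = -2*Z (p(Z) = (2*Z)*(-1) = -2*Z)
L(o, Q) = Q - o
-116*L(p(3), -9) + 6 = -116*(-9 - (-2)*3) + 6 = -116*(-9 - 1*(-6)) + 6 = -116*(-9 + 6) + 6 = -116*(-3) + 6 = 348 + 6 = 354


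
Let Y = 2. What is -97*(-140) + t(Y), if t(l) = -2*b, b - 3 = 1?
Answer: 13572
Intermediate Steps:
b = 4 (b = 3 + 1 = 4)
t(l) = -8 (t(l) = -2*4 = -8)
-97*(-140) + t(Y) = -97*(-140) - 8 = 13580 - 8 = 13572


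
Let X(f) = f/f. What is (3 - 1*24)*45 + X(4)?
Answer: -944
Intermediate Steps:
X(f) = 1
(3 - 1*24)*45 + X(4) = (3 - 1*24)*45 + 1 = (3 - 24)*45 + 1 = -21*45 + 1 = -945 + 1 = -944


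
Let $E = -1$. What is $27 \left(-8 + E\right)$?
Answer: $-243$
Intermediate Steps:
$27 \left(-8 + E\right) = 27 \left(-8 - 1\right) = 27 \left(-9\right) = -243$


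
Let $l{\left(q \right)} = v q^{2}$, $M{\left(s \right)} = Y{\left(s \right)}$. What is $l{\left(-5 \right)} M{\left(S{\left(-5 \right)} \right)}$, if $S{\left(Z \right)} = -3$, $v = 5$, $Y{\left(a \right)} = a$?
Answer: $-375$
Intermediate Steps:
$M{\left(s \right)} = s$
$l{\left(q \right)} = 5 q^{2}$
$l{\left(-5 \right)} M{\left(S{\left(-5 \right)} \right)} = 5 \left(-5\right)^{2} \left(-3\right) = 5 \cdot 25 \left(-3\right) = 125 \left(-3\right) = -375$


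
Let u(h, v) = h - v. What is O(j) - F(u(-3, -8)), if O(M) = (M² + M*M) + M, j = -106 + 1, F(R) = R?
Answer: 21940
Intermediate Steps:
j = -105
O(M) = M + 2*M² (O(M) = (M² + M²) + M = 2*M² + M = M + 2*M²)
O(j) - F(u(-3, -8)) = -105*(1 + 2*(-105)) - (-3 - 1*(-8)) = -105*(1 - 210) - (-3 + 8) = -105*(-209) - 1*5 = 21945 - 5 = 21940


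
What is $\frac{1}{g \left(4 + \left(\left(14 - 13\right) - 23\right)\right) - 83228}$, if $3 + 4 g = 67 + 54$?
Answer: $- \frac{1}{83759} \approx -1.1939 \cdot 10^{-5}$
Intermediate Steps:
$g = \frac{59}{2}$ ($g = - \frac{3}{4} + \frac{67 + 54}{4} = - \frac{3}{4} + \frac{1}{4} \cdot 121 = - \frac{3}{4} + \frac{121}{4} = \frac{59}{2} \approx 29.5$)
$\frac{1}{g \left(4 + \left(\left(14 - 13\right) - 23\right)\right) - 83228} = \frac{1}{\frac{59 \left(4 + \left(\left(14 - 13\right) - 23\right)\right)}{2} - 83228} = \frac{1}{\frac{59 \left(4 + \left(1 - 23\right)\right)}{2} - 83228} = \frac{1}{\frac{59 \left(4 - 22\right)}{2} - 83228} = \frac{1}{\frac{59}{2} \left(-18\right) - 83228} = \frac{1}{-531 - 83228} = \frac{1}{-83759} = - \frac{1}{83759}$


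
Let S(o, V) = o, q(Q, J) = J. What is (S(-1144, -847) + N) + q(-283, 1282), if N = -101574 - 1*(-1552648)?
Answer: 1451212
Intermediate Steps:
N = 1451074 (N = -101574 + 1552648 = 1451074)
(S(-1144, -847) + N) + q(-283, 1282) = (-1144 + 1451074) + 1282 = 1449930 + 1282 = 1451212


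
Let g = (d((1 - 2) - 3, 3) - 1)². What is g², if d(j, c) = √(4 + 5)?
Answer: 16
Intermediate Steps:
d(j, c) = 3 (d(j, c) = √9 = 3)
g = 4 (g = (3 - 1)² = 2² = 4)
g² = 4² = 16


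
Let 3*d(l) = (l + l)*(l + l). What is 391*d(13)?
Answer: 264316/3 ≈ 88105.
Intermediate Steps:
d(l) = 4*l²/3 (d(l) = ((l + l)*(l + l))/3 = ((2*l)*(2*l))/3 = (4*l²)/3 = 4*l²/3)
391*d(13) = 391*((4/3)*13²) = 391*((4/3)*169) = 391*(676/3) = 264316/3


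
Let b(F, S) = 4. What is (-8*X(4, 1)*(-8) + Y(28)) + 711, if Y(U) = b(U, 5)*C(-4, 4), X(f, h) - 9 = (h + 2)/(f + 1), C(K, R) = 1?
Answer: 6647/5 ≈ 1329.4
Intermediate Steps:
X(f, h) = 9 + (2 + h)/(1 + f) (X(f, h) = 9 + (h + 2)/(f + 1) = 9 + (2 + h)/(1 + f))
Y(U) = 4 (Y(U) = 4*1 = 4)
(-8*X(4, 1)*(-8) + Y(28)) + 711 = (-8*(11 + 1 + 9*4)/(1 + 4)*(-8) + 4) + 711 = (-8*(11 + 1 + 36)/5*(-8) + 4) + 711 = (-8*48/5*(-8) + 4) + 711 = (-384/5*(-8) + 4) + 711 = (3072/5 + 4) + 711 = 3092/5 + 711 = 6647/5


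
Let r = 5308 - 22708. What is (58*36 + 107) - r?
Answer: 19595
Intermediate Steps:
r = -17400
(58*36 + 107) - r = (58*36 + 107) - 1*(-17400) = (2088 + 107) + 17400 = 2195 + 17400 = 19595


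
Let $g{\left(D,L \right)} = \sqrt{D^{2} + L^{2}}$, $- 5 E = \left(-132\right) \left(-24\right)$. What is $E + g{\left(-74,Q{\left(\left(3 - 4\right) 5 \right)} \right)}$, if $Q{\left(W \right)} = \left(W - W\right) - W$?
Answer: $- \frac{3168}{5} + \sqrt{5501} \approx -559.43$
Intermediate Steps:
$Q{\left(W \right)} = - W$ ($Q{\left(W \right)} = 0 - W = - W$)
$E = - \frac{3168}{5}$ ($E = - \frac{\left(-132\right) \left(-24\right)}{5} = \left(- \frac{1}{5}\right) 3168 = - \frac{3168}{5} \approx -633.6$)
$E + g{\left(-74,Q{\left(\left(3 - 4\right) 5 \right)} \right)} = - \frac{3168}{5} + \sqrt{\left(-74\right)^{2} + \left(- \left(3 - 4\right) 5\right)^{2}} = - \frac{3168}{5} + \sqrt{5476 + \left(- \left(-1\right) 5\right)^{2}} = - \frac{3168}{5} + \sqrt{5476 + \left(\left(-1\right) \left(-5\right)\right)^{2}} = - \frac{3168}{5} + \sqrt{5476 + 5^{2}} = - \frac{3168}{5} + \sqrt{5476 + 25} = - \frac{3168}{5} + \sqrt{5501}$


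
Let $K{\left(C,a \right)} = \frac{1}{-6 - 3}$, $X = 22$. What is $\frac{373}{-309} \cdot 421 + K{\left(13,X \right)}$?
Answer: $- \frac{471202}{927} \approx -508.31$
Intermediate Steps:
$K{\left(C,a \right)} = - \frac{1}{9}$ ($K{\left(C,a \right)} = \frac{1}{-9} = - \frac{1}{9}$)
$\frac{373}{-309} \cdot 421 + K{\left(13,X \right)} = \frac{373}{-309} \cdot 421 - \frac{1}{9} = 373 \left(- \frac{1}{309}\right) 421 - \frac{1}{9} = \left(- \frac{373}{309}\right) 421 - \frac{1}{9} = - \frac{157033}{309} - \frac{1}{9} = - \frac{471202}{927}$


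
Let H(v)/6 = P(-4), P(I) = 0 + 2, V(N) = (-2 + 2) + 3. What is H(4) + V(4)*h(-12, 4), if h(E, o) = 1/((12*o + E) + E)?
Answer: 97/8 ≈ 12.125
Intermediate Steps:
V(N) = 3 (V(N) = 0 + 3 = 3)
P(I) = 2
H(v) = 12 (H(v) = 6*2 = 12)
h(E, o) = 1/(2*E + 12*o) (h(E, o) = 1/((E + 12*o) + E) = 1/(2*E + 12*o))
H(4) + V(4)*h(-12, 4) = 12 + 3*(1/(2*(-12 + 6*4))) = 12 + 3*(1/(2*(-12 + 24))) = 12 + 3*((½)/12) = 12 + 3*((½)*(1/12)) = 12 + 3*(1/24) = 12 + ⅛ = 97/8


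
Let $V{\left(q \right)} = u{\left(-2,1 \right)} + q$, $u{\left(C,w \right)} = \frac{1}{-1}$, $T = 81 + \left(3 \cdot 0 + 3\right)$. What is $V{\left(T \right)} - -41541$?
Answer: $41624$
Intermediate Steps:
$T = 84$ ($T = 81 + \left(0 + 3\right) = 81 + 3 = 84$)
$u{\left(C,w \right)} = -1$
$V{\left(q \right)} = -1 + q$
$V{\left(T \right)} - -41541 = \left(-1 + 84\right) - -41541 = 83 + 41541 = 41624$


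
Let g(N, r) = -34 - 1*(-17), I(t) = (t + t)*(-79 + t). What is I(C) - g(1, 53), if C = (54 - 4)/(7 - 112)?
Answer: 40877/441 ≈ 92.692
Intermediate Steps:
C = -10/21 (C = 50/(-105) = 50*(-1/105) = -10/21 ≈ -0.47619)
I(t) = 2*t*(-79 + t) (I(t) = (2*t)*(-79 + t) = 2*t*(-79 + t))
g(N, r) = -17 (g(N, r) = -34 + 17 = -17)
I(C) - g(1, 53) = 2*(-10/21)*(-79 - 10/21) - 1*(-17) = 2*(-10/21)*(-1669/21) + 17 = 33380/441 + 17 = 40877/441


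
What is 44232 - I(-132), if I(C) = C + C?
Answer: 44496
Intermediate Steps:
I(C) = 2*C
44232 - I(-132) = 44232 - 2*(-132) = 44232 - 1*(-264) = 44232 + 264 = 44496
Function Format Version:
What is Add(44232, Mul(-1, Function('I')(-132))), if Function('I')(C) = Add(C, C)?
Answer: 44496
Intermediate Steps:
Function('I')(C) = Mul(2, C)
Add(44232, Mul(-1, Function('I')(-132))) = Add(44232, Mul(-1, Mul(2, -132))) = Add(44232, Mul(-1, -264)) = Add(44232, 264) = 44496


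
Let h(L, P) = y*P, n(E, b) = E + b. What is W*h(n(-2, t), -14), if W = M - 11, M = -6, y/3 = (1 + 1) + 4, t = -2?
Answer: 4284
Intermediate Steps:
y = 18 (y = 3*((1 + 1) + 4) = 3*(2 + 4) = 3*6 = 18)
h(L, P) = 18*P
W = -17 (W = -6 - 11 = -17)
W*h(n(-2, t), -14) = -306*(-14) = -17*(-252) = 4284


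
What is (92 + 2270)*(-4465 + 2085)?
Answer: -5621560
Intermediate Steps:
(92 + 2270)*(-4465 + 2085) = 2362*(-2380) = -5621560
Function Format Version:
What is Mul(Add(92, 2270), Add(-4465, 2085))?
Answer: -5621560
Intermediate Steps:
Mul(Add(92, 2270), Add(-4465, 2085)) = Mul(2362, -2380) = -5621560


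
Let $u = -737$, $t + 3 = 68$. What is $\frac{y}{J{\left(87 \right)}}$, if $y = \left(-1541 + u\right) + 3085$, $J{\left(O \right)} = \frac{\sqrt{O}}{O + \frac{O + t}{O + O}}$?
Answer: $\frac{2056505 \sqrt{87}}{2523} \approx 7602.8$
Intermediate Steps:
$t = 65$ ($t = -3 + 68 = 65$)
$J{\left(O \right)} = \frac{\sqrt{O}}{O + \frac{65 + O}{2 O}}$ ($J{\left(O \right)} = \frac{\sqrt{O}}{O + \frac{O + 65}{O + O}} = \frac{\sqrt{O}}{O + \frac{65 + O}{2 O}}$)
$y = 807$ ($y = \left(-1541 - 737\right) + 3085 = -2278 + 3085 = 807$)
$\frac{y}{J{\left(87 \right)}} = \frac{807}{2 \cdot 87^{\frac{3}{2}} \frac{1}{65 + 87 + 2 \cdot 87^{2}}} = \frac{807}{2 \cdot 87 \sqrt{87} \frac{1}{65 + 87 + 2 \cdot 7569}} = \frac{807}{2 \cdot 87 \sqrt{87} \frac{1}{65 + 87 + 15138}} = \frac{807}{2 \cdot 87 \sqrt{87} \cdot \frac{1}{15290}} = \frac{807}{\frac{87}{7645} \sqrt{87}} = 807 \frac{7645 \sqrt{87}}{7569} = \frac{2056505 \sqrt{87}}{2523}$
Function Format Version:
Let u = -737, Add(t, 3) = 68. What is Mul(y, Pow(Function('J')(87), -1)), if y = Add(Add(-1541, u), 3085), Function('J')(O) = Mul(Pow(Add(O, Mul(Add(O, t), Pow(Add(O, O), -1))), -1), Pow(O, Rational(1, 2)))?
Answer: Mul(Rational(2056505, 2523), Pow(87, Rational(1, 2))) ≈ 7602.8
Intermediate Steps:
t = 65 (t = Add(-3, 68) = 65)
Function('J')(O) = Mul(Pow(O, Rational(1, 2)), Pow(Add(O, Mul(Rational(1, 2), Pow(O, -1), Add(65, O))), -1)) (Function('J')(O) = Mul(Pow(Add(O, Mul(Add(O, 65), Pow(Add(O, O), -1))), -1), Pow(O, Rational(1, 2))) = Mul(Pow(Add(O, Mul(Add(65, O), Pow(Mul(2, O), -1))), -1), Pow(O, Rational(1, 2))) = Mul(Pow(Add(O, Mul(Add(65, O), Mul(Rational(1, 2), Pow(O, -1)))), -1), Pow(O, Rational(1, 2))) = Mul(Pow(Add(O, Mul(Rational(1, 2), Pow(O, -1), Add(65, O))), -1), Pow(O, Rational(1, 2))) = Mul(Pow(O, Rational(1, 2)), Pow(Add(O, Mul(Rational(1, 2), Pow(O, -1), Add(65, O))), -1)))
y = 807 (y = Add(Add(-1541, -737), 3085) = Add(-2278, 3085) = 807)
Mul(y, Pow(Function('J')(87), -1)) = Mul(807, Pow(Mul(2, Pow(87, Rational(3, 2)), Pow(Add(65, 87, Mul(2, Pow(87, 2))), -1)), -1)) = Mul(807, Pow(Mul(2, Mul(87, Pow(87, Rational(1, 2))), Pow(Add(65, 87, Mul(2, 7569)), -1)), -1)) = Mul(807, Pow(Mul(2, Mul(87, Pow(87, Rational(1, 2))), Pow(Add(65, 87, 15138), -1)), -1)) = Mul(807, Pow(Mul(2, Mul(87, Pow(87, Rational(1, 2))), Pow(15290, -1)), -1)) = Mul(807, Pow(Mul(2, Mul(87, Pow(87, Rational(1, 2))), Rational(1, 15290)), -1)) = Mul(807, Pow(Mul(Rational(87, 7645), Pow(87, Rational(1, 2))), -1)) = Mul(807, Mul(Rational(7645, 7569), Pow(87, Rational(1, 2)))) = Mul(Rational(2056505, 2523), Pow(87, Rational(1, 2)))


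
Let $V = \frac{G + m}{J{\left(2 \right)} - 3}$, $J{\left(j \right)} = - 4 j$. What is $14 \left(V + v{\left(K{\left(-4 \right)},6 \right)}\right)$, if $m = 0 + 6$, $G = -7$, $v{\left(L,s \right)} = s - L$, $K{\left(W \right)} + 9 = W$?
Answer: $\frac{2940}{11} \approx 267.27$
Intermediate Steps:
$K{\left(W \right)} = -9 + W$
$m = 6$
$V = \frac{1}{11}$ ($V = \frac{-7 + 6}{\left(-4\right) 2 - 3} = - \frac{1}{-8 - 3} = - \frac{1}{-11} = \left(-1\right) \left(- \frac{1}{11}\right) = \frac{1}{11} \approx 0.090909$)
$14 \left(V + v{\left(K{\left(-4 \right)},6 \right)}\right) = 14 \left(\frac{1}{11} + \left(6 - \left(-9 - 4\right)\right)\right) = 14 \left(\frac{1}{11} + \left(6 - -13\right)\right) = 14 \left(\frac{1}{11} + \left(6 + 13\right)\right) = 14 \left(\frac{1}{11} + 19\right) = 14 \cdot \frac{210}{11} = \frac{2940}{11}$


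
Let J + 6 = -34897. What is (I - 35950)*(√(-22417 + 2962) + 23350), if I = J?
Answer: -1654417550 - 70853*I*√19455 ≈ -1.6544e+9 - 9.8827e+6*I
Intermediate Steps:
J = -34903 (J = -6 - 34897 = -34903)
I = -34903
(I - 35950)*(√(-22417 + 2962) + 23350) = (-34903 - 35950)*(√(-22417 + 2962) + 23350) = -70853*(√(-19455) + 23350) = -70853*(I*√19455 + 23350) = -70853*(23350 + I*√19455) = -1654417550 - 70853*I*√19455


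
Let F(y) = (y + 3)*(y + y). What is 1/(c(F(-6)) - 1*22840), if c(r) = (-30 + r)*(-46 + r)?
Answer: -1/22900 ≈ -4.3668e-5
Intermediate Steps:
F(y) = 2*y*(3 + y) (F(y) = (3 + y)*(2*y) = 2*y*(3 + y))
c(r) = (-46 + r)*(-30 + r)
1/(c(F(-6)) - 1*22840) = 1/((1380 + (2*(-6)*(3 - 6))² - 152*(-6)*(3 - 6)) - 1*22840) = 1/((1380 + (2*(-6)*(-3))² - 152*(-6)*(-3)) - 22840) = 1/((1380 + 36² - 76*36) - 22840) = 1/((1380 + 1296 - 2736) - 22840) = 1/(-60 - 22840) = 1/(-22900) = -1/22900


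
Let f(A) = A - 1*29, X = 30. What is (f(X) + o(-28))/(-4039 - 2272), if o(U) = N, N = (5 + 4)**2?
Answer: -82/6311 ≈ -0.012993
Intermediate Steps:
N = 81 (N = 9**2 = 81)
o(U) = 81
f(A) = -29 + A (f(A) = A - 29 = -29 + A)
(f(X) + o(-28))/(-4039 - 2272) = ((-29 + 30) + 81)/(-4039 - 2272) = (1 + 81)/(-6311) = 82*(-1/6311) = -82/6311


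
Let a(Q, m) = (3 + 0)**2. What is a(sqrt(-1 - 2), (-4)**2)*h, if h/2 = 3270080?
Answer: 58861440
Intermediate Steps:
h = 6540160 (h = 2*3270080 = 6540160)
a(Q, m) = 9 (a(Q, m) = 3**2 = 9)
a(sqrt(-1 - 2), (-4)**2)*h = 9*6540160 = 58861440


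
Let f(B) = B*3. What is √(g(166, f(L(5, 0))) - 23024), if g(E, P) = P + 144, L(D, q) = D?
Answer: I*√22865 ≈ 151.21*I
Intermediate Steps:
f(B) = 3*B
g(E, P) = 144 + P
√(g(166, f(L(5, 0))) - 23024) = √((144 + 3*5) - 23024) = √((144 + 15) - 23024) = √(159 - 23024) = √(-22865) = I*√22865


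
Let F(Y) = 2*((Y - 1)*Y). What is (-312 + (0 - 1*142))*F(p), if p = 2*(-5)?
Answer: -99880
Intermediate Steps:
p = -10
F(Y) = 2*Y*(-1 + Y) (F(Y) = 2*((-1 + Y)*Y) = 2*(Y*(-1 + Y)) = 2*Y*(-1 + Y))
(-312 + (0 - 1*142))*F(p) = (-312 + (0 - 1*142))*(2*(-10)*(-1 - 10)) = (-312 + (0 - 142))*(2*(-10)*(-11)) = (-312 - 142)*220 = -454*220 = -99880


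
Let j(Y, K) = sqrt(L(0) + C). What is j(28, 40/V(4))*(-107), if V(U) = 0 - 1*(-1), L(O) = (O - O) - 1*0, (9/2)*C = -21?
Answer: -107*I*sqrt(42)/3 ≈ -231.15*I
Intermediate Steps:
C = -14/3 (C = (2/9)*(-21) = -14/3 ≈ -4.6667)
L(O) = 0 (L(O) = 0 + 0 = 0)
V(U) = 1 (V(U) = 0 + 1 = 1)
j(Y, K) = I*sqrt(42)/3 (j(Y, K) = sqrt(0 - 14/3) = sqrt(-14/3) = I*sqrt(42)/3)
j(28, 40/V(4))*(-107) = (I*sqrt(42)/3)*(-107) = -107*I*sqrt(42)/3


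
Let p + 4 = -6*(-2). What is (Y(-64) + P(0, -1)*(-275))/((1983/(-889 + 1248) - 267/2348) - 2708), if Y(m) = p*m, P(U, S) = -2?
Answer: -32031416/2278099625 ≈ -0.014061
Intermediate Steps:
p = 8 (p = -4 - 6*(-2) = -4 + 12 = 8)
Y(m) = 8*m
(Y(-64) + P(0, -1)*(-275))/((1983/(-889 + 1248) - 267/2348) - 2708) = (8*(-64) - 2*(-275))/((1983/(-889 + 1248) - 267/2348) - 2708) = (-512 + 550)/((1983/359 - 267*1/2348) - 2708) = 38/((1983*(1/359) - 267/2348) - 2708) = 38/((1983/359 - 267/2348) - 2708) = 38/(4560231/842932 - 2708) = 38/(-2278099625/842932) = 38*(-842932/2278099625) = -32031416/2278099625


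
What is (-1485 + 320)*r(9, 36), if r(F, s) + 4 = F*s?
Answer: -372800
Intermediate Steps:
r(F, s) = -4 + F*s
(-1485 + 320)*r(9, 36) = (-1485 + 320)*(-4 + 9*36) = -1165*(-4 + 324) = -1165*320 = -372800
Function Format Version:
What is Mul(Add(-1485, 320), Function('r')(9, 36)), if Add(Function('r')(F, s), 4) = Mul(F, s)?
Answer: -372800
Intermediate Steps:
Function('r')(F, s) = Add(-4, Mul(F, s))
Mul(Add(-1485, 320), Function('r')(9, 36)) = Mul(Add(-1485, 320), Add(-4, Mul(9, 36))) = Mul(-1165, Add(-4, 324)) = Mul(-1165, 320) = -372800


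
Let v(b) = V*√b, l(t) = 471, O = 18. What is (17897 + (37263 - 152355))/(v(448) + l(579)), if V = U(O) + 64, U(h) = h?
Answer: 45778845/2790511 - 63759920*√7/2790511 ≈ -44.047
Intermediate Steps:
V = 82 (V = 18 + 64 = 82)
v(b) = 82*√b
(17897 + (37263 - 152355))/(v(448) + l(579)) = (17897 + (37263 - 152355))/(82*√448 + 471) = (17897 - 115092)/(82*(8*√7) + 471) = -97195/(656*√7 + 471) = -97195/(471 + 656*√7)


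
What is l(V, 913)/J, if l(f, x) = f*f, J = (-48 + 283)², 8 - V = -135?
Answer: 20449/55225 ≈ 0.37029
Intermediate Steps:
V = 143 (V = 8 - 1*(-135) = 8 + 135 = 143)
J = 55225 (J = 235² = 55225)
l(f, x) = f²
l(V, 913)/J = 143²/55225 = 20449*(1/55225) = 20449/55225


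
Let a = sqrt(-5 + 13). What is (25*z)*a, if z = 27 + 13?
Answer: 2000*sqrt(2) ≈ 2828.4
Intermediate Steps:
z = 40
a = 2*sqrt(2) (a = sqrt(8) = 2*sqrt(2) ≈ 2.8284)
(25*z)*a = (25*40)*(2*sqrt(2)) = 1000*(2*sqrt(2)) = 2000*sqrt(2)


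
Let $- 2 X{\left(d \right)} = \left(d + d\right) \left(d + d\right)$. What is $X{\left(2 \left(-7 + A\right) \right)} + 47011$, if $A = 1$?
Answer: $46723$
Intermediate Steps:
$X{\left(d \right)} = - 2 d^{2}$ ($X{\left(d \right)} = - \frac{\left(d + d\right) \left(d + d\right)}{2} = - \frac{2 d 2 d}{2} = - \frac{4 d^{2}}{2} = - 2 d^{2}$)
$X{\left(2 \left(-7 + A\right) \right)} + 47011 = - 2 \left(2 \left(-7 + 1\right)\right)^{2} + 47011 = - 2 \left(2 \left(-6\right)\right)^{2} + 47011 = - 2 \left(-12\right)^{2} + 47011 = \left(-2\right) 144 + 47011 = -288 + 47011 = 46723$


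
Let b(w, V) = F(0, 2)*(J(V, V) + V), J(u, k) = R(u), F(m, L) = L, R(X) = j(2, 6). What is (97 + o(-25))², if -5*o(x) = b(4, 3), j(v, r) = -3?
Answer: 9409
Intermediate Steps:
R(X) = -3
J(u, k) = -3
b(w, V) = -6 + 2*V (b(w, V) = 2*(-3 + V) = -6 + 2*V)
o(x) = 0 (o(x) = -(-6 + 2*3)/5 = -(-6 + 6)/5 = -⅕*0 = 0)
(97 + o(-25))² = (97 + 0)² = 97² = 9409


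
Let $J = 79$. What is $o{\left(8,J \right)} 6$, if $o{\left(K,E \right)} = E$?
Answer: $474$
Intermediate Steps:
$o{\left(8,J \right)} 6 = 79 \cdot 6 = 474$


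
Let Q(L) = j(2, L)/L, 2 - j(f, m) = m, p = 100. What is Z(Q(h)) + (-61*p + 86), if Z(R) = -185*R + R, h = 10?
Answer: -29334/5 ≈ -5866.8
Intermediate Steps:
j(f, m) = 2 - m
Q(L) = (2 - L)/L
Z(R) = -184*R
Z(Q(h)) + (-61*p + 86) = -184*(2 - 1*10)/10 + (-61*100 + 86) = -92*(2 - 10)/5 + (-6100 + 86) = -92*(-8)/5 - 6014 = -184*(-⅘) - 6014 = 736/5 - 6014 = -29334/5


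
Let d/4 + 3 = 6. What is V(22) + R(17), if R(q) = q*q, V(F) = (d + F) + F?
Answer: 345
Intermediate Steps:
d = 12 (d = -12 + 4*6 = -12 + 24 = 12)
V(F) = 12 + 2*F (V(F) = (12 + F) + F = 12 + 2*F)
R(q) = q²
V(22) + R(17) = (12 + 2*22) + 17² = (12 + 44) + 289 = 56 + 289 = 345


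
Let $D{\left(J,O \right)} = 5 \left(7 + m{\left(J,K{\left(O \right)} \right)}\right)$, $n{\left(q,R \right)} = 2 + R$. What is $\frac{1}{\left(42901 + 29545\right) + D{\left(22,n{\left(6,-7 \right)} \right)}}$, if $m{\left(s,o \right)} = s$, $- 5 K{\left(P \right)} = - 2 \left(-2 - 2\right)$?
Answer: $\frac{1}{72591} \approx 1.3776 \cdot 10^{-5}$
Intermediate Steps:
$K{\left(P \right)} = - \frac{8}{5}$ ($K{\left(P \right)} = - \frac{\left(-2\right) \left(-2 - 2\right)}{5} = - \frac{\left(-2\right) \left(-4\right)}{5} = \left(- \frac{1}{5}\right) 8 = - \frac{8}{5}$)
$D{\left(J,O \right)} = 35 + 5 J$ ($D{\left(J,O \right)} = 5 \left(7 + J\right) = 35 + 5 J$)
$\frac{1}{\left(42901 + 29545\right) + D{\left(22,n{\left(6,-7 \right)} \right)}} = \frac{1}{\left(42901 + 29545\right) + \left(35 + 5 \cdot 22\right)} = \frac{1}{72446 + \left(35 + 110\right)} = \frac{1}{72446 + 145} = \frac{1}{72591}$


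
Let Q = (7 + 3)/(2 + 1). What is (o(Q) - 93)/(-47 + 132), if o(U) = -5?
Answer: -98/85 ≈ -1.1529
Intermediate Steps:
Q = 10/3 ≈ 3.3333
(o(Q) - 93)/(-47 + 132) = (-5 - 93)/(-47 + 132) = -98/85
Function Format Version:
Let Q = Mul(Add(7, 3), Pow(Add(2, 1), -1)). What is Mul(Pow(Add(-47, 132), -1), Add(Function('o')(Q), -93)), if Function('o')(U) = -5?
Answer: Rational(-98, 85) ≈ -1.1529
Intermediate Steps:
Q = Rational(10, 3) (Q = Mul(10, Pow(3, -1)) = Mul(10, Rational(1, 3)) = Rational(10, 3) ≈ 3.3333)
Mul(Pow(Add(-47, 132), -1), Add(Function('o')(Q), -93)) = Mul(Pow(Add(-47, 132), -1), Add(-5, -93)) = Mul(Pow(85, -1), -98) = Mul(Rational(1, 85), -98) = Rational(-98, 85)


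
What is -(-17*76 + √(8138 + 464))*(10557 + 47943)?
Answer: 75582000 - 58500*√8602 ≈ 7.0156e+7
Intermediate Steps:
-(-17*76 + √(8138 + 464))*(10557 + 47943) = -(-1292 + √8602)*58500 = -(-75582000 + 58500*√8602) = 75582000 - 58500*√8602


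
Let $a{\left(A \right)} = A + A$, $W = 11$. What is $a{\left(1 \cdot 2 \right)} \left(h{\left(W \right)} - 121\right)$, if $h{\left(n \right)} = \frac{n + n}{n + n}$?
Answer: $-480$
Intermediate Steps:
$h{\left(n \right)} = 1$ ($h{\left(n \right)} = \frac{2 n}{2 n} = 2 n \frac{1}{2 n} = 1$)
$a{\left(A \right)} = 2 A$
$a{\left(1 \cdot 2 \right)} \left(h{\left(W \right)} - 121\right) = 2 \cdot 1 \cdot 2 \left(1 - 121\right) = 2 \cdot 2 \left(-120\right) = 4 \left(-120\right) = -480$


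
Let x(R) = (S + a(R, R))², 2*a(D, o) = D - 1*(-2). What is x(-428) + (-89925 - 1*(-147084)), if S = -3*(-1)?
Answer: 101259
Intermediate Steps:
S = 3
a(D, o) = 1 + D/2 (a(D, o) = (D - 1*(-2))/2 = (D + 2)/2 = (2 + D)/2 = 1 + D/2)
x(R) = (4 + R/2)² (x(R) = (3 + (1 + R/2))² = (4 + R/2)²)
x(-428) + (-89925 - 1*(-147084)) = (8 - 428)²/4 + (-89925 - 1*(-147084)) = (¼)*(-420)² + (-89925 + 147084) = (¼)*176400 + 57159 = 44100 + 57159 = 101259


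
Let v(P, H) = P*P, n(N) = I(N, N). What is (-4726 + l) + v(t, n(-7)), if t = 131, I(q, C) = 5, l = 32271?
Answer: 44706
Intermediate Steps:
n(N) = 5
v(P, H) = P²
(-4726 + l) + v(t, n(-7)) = (-4726 + 32271) + 131² = 27545 + 17161 = 44706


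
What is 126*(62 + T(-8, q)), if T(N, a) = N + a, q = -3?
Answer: 6426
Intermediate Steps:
126*(62 + T(-8, q)) = 126*(62 + (-8 - 3)) = 126*(62 - 11) = 126*51 = 6426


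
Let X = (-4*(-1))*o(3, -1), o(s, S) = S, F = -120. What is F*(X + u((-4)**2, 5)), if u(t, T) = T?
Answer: -120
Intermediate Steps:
X = -4 (X = -4*(-1)*(-1) = 4*(-1) = -4)
F*(X + u((-4)**2, 5)) = -120*(-4 + 5) = -120*1 = -120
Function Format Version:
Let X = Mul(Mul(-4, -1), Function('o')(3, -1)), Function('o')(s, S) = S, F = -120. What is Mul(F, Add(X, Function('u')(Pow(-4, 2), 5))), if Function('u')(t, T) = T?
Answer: -120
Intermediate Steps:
X = -4 (X = Mul(Mul(-4, -1), -1) = Mul(4, -1) = -4)
Mul(F, Add(X, Function('u')(Pow(-4, 2), 5))) = Mul(-120, Add(-4, 5)) = Mul(-120, 1) = -120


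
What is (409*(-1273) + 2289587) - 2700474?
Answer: -931544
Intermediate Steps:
(409*(-1273) + 2289587) - 2700474 = (-520657 + 2289587) - 2700474 = 1768930 - 2700474 = -931544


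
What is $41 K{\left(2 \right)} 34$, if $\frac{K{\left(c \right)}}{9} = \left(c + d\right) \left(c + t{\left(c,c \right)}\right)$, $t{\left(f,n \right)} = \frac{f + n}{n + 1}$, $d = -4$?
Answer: $-83640$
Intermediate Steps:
$t{\left(f,n \right)} = \frac{f + n}{1 + n}$
$K{\left(c \right)} = 9 \left(-4 + c\right) \left(c + \frac{2 c}{1 + c}\right)$ ($K{\left(c \right)} = 9 \left(c - 4\right) \left(c + \frac{c + c}{1 + c}\right) = 9 \left(-4 + c\right) \left(c + \frac{2 c}{1 + c}\right)$)
$41 K{\left(2 \right)} 34 = 41 \cdot 9 \cdot 2 \frac{1}{1 + 2} \left(-12 + 2^{2} - 2\right) 34 = 41 \cdot 9 \cdot 2 \cdot \frac{1}{3} \left(-12 + 4 - 2\right) 34 = 41 \cdot 9 \cdot 2 \cdot \frac{1}{3} \left(-10\right) 34 = 41 \left(-60\right) 34 = \left(-2460\right) 34 = -83640$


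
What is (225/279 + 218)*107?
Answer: 725781/31 ≈ 23412.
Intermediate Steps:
(225/279 + 218)*107 = (225*(1/279) + 218)*107 = (25/31 + 218)*107 = (6783/31)*107 = 725781/31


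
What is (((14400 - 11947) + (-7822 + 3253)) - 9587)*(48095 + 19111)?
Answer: -786511818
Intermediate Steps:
(((14400 - 11947) + (-7822 + 3253)) - 9587)*(48095 + 19111) = ((2453 - 4569) - 9587)*67206 = (-2116 - 9587)*67206 = -11703*67206 = -786511818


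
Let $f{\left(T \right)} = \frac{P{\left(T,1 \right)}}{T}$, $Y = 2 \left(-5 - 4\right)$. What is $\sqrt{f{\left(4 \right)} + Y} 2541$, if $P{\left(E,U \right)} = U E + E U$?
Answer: $10164 i \approx 10164.0 i$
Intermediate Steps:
$P{\left(E,U \right)} = 2 E U$ ($P{\left(E,U \right)} = E U + E U = 2 E U$)
$Y = -18$ ($Y = 2 \left(-9\right) = -18$)
$f{\left(T \right)} = 2$ ($f{\left(T \right)} = \frac{2 T 1}{T} = \frac{2 T}{T} = 2$)
$\sqrt{f{\left(4 \right)} + Y} 2541 = \sqrt{2 - 18} \cdot 2541 = \sqrt{-16} \cdot 2541 = 4 i 2541 = 10164 i$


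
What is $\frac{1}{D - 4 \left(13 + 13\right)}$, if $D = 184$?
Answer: $\frac{1}{80} \approx 0.0125$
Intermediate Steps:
$\frac{1}{D - 4 \left(13 + 13\right)} = \frac{1}{184 - 4 \left(13 + 13\right)} = \frac{1}{184 - 104} = \frac{1}{80}$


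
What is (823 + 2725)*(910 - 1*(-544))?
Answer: 5158792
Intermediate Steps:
(823 + 2725)*(910 - 1*(-544)) = 3548*(910 + 544) = 3548*1454 = 5158792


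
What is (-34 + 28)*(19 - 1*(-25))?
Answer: -264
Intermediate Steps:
(-34 + 28)*(19 - 1*(-25)) = -6*(19 + 25) = -6*44 = -264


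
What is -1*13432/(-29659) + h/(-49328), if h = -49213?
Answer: 2122182063/1463019152 ≈ 1.4506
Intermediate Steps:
-1*13432/(-29659) + h/(-49328) = -1*13432/(-29659) - 49213/(-49328) = -13432*(-1/29659) - 49213*(-1/49328) = 13432/29659 + 49213/49328 = 2122182063/1463019152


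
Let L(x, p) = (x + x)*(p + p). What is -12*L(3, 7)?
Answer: -1008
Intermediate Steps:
L(x, p) = 4*p*x (L(x, p) = (2*x)*(2*p) = 4*p*x)
-12*L(3, 7) = -48*7*3 = -12*84 = -1008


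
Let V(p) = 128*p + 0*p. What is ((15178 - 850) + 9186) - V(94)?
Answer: 11482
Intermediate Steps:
V(p) = 128*p (V(p) = 128*p + 0 = 128*p)
((15178 - 850) + 9186) - V(94) = ((15178 - 850) + 9186) - 128*94 = (14328 + 9186) - 1*12032 = 23514 - 12032 = 11482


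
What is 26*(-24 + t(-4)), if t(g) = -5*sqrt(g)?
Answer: -624 - 260*I ≈ -624.0 - 260.0*I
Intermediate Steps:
26*(-24 + t(-4)) = 26*(-24 - 10*I) = -624 - 260*I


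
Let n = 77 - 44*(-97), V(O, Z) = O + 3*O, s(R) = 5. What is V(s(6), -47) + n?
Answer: 4365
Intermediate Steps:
V(O, Z) = 4*O
n = 4345 (n = 77 + 4268 = 4345)
V(s(6), -47) + n = 4*5 + 4345 = 20 + 4345 = 4365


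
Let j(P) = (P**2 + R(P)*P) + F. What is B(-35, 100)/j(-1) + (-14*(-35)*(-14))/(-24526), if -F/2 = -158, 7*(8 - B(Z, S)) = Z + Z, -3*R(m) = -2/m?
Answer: 3930992/11686639 ≈ 0.33637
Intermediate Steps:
R(m) = 2/(3*m) (R(m) = -(-2)/(3*m) = 2/(3*m))
B(Z, S) = 8 - 2*Z/7 (B(Z, S) = 8 - (Z + Z)/7 = 8 - 2*Z/7)
F = 316 (F = -2*(-158) = 316)
j(P) = 950/3 + P**2 (j(P) = (P**2 + (2/(3*P))*P) + 316 = (P**2 + 2/3) + 316 = (2/3 + P**2) + 316 = 950/3 + P**2)
B(-35, 100)/j(-1) + (-14*(-35)*(-14))/(-24526) = (8 - 2/7*(-35))/(950/3 + (-1)**2) + (-14*(-35)*(-14))/(-24526) = (8 + 10)/(950/3 + 1) + (490*(-14))*(-1/24526) = 18/(953/3) - 6860*(-1/24526) = 18*(3/953) + 3430/12263 = 54/953 + 3430/12263 = 3930992/11686639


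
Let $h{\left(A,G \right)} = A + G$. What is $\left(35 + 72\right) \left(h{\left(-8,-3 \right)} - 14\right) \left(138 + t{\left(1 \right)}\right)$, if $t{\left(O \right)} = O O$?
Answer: $-371825$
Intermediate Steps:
$t{\left(O \right)} = O^{2}$
$\left(35 + 72\right) \left(h{\left(-8,-3 \right)} - 14\right) \left(138 + t{\left(1 \right)}\right) = \left(35 + 72\right) \left(\left(-8 - 3\right) - 14\right) \left(138 + 1^{2}\right) = 107 \left(-11 - 14\right) \left(138 + 1\right) = 107 \left(-25\right) 139 = \left(-2675\right) 139 = -371825$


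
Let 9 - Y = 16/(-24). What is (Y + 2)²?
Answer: 1225/9 ≈ 136.11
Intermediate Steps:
Y = 29/3 (Y = 9 - 16/(-24) = 9 - 16*(-1)/24 = 9 - 1*(-⅔) = 9 + ⅔ = 29/3 ≈ 9.6667)
(Y + 2)² = (29/3 + 2)² = (35/3)² = 1225/9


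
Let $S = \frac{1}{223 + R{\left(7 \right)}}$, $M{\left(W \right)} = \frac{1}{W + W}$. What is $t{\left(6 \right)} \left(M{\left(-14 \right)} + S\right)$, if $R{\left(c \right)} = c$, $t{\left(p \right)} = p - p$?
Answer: $0$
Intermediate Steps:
$t{\left(p \right)} = 0$
$M{\left(W \right)} = \frac{1}{2 W}$
$S = \frac{1}{230}$ ($S = \frac{1}{223 + 7} = \frac{1}{230} \approx 0.0043478$)
$t{\left(6 \right)} \left(M{\left(-14 \right)} + S\right) = 0 \left(\frac{1}{2 \left(-14\right)} + \frac{1}{230}\right) = 0 \left(\frac{1}{2} \left(- \frac{1}{14}\right) + \frac{1}{230}\right) = 0 \left(- \frac{1}{28} + \frac{1}{230}\right) = 0 \left(- \frac{101}{3220}\right) = 0$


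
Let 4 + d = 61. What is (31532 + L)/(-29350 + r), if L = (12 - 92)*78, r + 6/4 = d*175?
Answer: -50584/38753 ≈ -1.3053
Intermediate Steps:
d = 57 (d = -4 + 61 = 57)
r = 19947/2 (r = -3/2 + 57*175 = -3/2 + 9975 = 19947/2 ≈ 9973.5)
L = -6240 (L = -80*78 = -6240)
(31532 + L)/(-29350 + r) = (31532 - 6240)/(-29350 + 19947/2) = 25292/(-38753/2) = 25292*(-2/38753) = -50584/38753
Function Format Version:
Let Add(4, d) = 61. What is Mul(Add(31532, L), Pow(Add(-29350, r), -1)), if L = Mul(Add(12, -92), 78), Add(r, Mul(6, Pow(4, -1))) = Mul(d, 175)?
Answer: Rational(-50584, 38753) ≈ -1.3053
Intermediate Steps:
d = 57 (d = Add(-4, 61) = 57)
r = Rational(19947, 2) (r = Add(Rational(-3, 2), Mul(57, 175)) = Add(Rational(-3, 2), 9975) = Rational(19947, 2) ≈ 9973.5)
L = -6240 (L = Mul(-80, 78) = -6240)
Mul(Add(31532, L), Pow(Add(-29350, r), -1)) = Mul(Add(31532, -6240), Pow(Add(-29350, Rational(19947, 2)), -1)) = Mul(25292, Pow(Rational(-38753, 2), -1)) = Mul(25292, Rational(-2, 38753)) = Rational(-50584, 38753)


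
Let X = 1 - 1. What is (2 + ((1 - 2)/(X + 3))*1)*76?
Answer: 380/3 ≈ 126.67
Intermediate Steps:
X = 0
(2 + ((1 - 2)/(X + 3))*1)*76 = (2 + ((1 - 2)/(0 + 3))*1)*76 = (2 - 1/3*1)*76 = (2 - 1/3)*76 = (5/3)*76 = 380/3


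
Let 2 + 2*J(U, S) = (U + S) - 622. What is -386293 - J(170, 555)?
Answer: -772687/2 ≈ -3.8634e+5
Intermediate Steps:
J(U, S) = -312 + S/2 + U/2 (J(U, S) = -1 + ((U + S) - 622)/2 = -1 + ((S + U) - 622)/2 = -1 + (-622 + S + U)/2 = -1 + (-311 + S/2 + U/2) = -312 + S/2 + U/2)
-386293 - J(170, 555) = -386293 - (-312 + (1/2)*555 + (1/2)*170) = -386293 - (-312 + 555/2 + 85) = -386293 - 1*101/2 = -386293 - 101/2 = -772687/2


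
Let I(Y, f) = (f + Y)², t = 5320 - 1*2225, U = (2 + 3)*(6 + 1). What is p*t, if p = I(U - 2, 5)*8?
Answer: 35753440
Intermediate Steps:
U = 35 (U = 5*7 = 35)
t = 3095 (t = 5320 - 2225 = 3095)
I(Y, f) = (Y + f)²
p = 11552 (p = ((35 - 2) + 5)²*8 = (33 + 5)²*8 = 38²*8 = 1444*8 = 11552)
p*t = 11552*3095 = 35753440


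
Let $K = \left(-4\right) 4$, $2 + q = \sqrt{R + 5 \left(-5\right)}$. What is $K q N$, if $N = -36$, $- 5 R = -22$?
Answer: $-1152 + \frac{576 i \sqrt{515}}{5} \approx -1152.0 + 2614.3 i$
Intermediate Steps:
$R = \frac{22}{5}$ ($R = \left(- \frac{1}{5}\right) \left(-22\right) = \frac{22}{5} \approx 4.4$)
$q = -2 + \frac{i \sqrt{515}}{5}$ ($q = -2 + \sqrt{\frac{22}{5} + 5 \left(-5\right)} = -2 + \sqrt{\frac{22}{5} - 25} = -2 + \sqrt{- \frac{103}{5}} = -2 + \frac{i \sqrt{515}}{5} \approx -2.0 + 4.5387 i$)
$K = -16$
$K q N = - 16 \left(-2 + \frac{i \sqrt{515}}{5}\right) \left(-36\right) = \left(32 - \frac{16 i \sqrt{515}}{5}\right) \left(-36\right) = -1152 + \frac{576 i \sqrt{515}}{5}$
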